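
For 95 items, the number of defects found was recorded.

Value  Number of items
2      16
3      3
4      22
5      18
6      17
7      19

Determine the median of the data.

5

Cumulative frequencies: 16, 19, 41, 59, 76, 95
n = 95, so the median is the value in position (n+1)/2 = 48.
Position 48 falls at value 5.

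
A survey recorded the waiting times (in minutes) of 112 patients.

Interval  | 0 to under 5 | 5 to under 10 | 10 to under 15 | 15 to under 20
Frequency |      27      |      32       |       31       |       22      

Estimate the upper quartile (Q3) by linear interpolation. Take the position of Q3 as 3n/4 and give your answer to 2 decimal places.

Cumulative frequencies: 27, 59, 90, 112
n = 112; position = 3n/4 = 84.
This falls in the class 10 to under 15: L = 10, F = 59, f = 31, h = 5.
Upper quartile ≈ 10 + ((84 − 59) / 31) × 5 = 14.0323

14.03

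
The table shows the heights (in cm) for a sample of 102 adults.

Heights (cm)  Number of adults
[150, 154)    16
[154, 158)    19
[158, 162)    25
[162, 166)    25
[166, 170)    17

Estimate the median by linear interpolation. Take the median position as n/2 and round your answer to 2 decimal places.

Cumulative frequencies: 16, 35, 60, 85, 102
n = 102; position = n/2 = 51.
This falls in the class [158, 162): L = 158, F = 35, f = 25, h = 4.
Median ≈ 158 + ((51 − 35) / 25) × 4 = 160.5600

160.56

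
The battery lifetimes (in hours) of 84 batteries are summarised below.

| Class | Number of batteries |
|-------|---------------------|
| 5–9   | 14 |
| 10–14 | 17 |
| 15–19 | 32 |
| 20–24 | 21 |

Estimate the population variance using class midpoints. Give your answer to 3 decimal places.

25.935

Midpoints: 7, 12, 17, 22
n = 84, Σfm = 1308, mean = 15.5714
Σfm² = 22546
Σf(m − x̄)² = Σfm² − (Σfm)²/n = 22546 − 1308²/84 = 2178.5714
Population variance = 2178.5714 / 84 = 25.9354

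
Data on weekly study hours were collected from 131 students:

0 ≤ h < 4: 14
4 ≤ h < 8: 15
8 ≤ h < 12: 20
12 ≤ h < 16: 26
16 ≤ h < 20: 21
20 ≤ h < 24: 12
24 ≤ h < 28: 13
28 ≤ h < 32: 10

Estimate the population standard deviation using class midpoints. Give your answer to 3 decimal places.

Midpoints: 2, 6, 10, 14, 18, 22, 26, 30
n = 131, Σfm = 1962, mean = 14.9771
Σfm² = 38092
Σf(m − x̄)² = Σfm² − (Σfm)²/n = 38092 − 1962²/131 = 8706.9313
Population variance = 8706.9313 / 131 = 66.4651
Standard deviation = √66.4651 = 8.1526

8.153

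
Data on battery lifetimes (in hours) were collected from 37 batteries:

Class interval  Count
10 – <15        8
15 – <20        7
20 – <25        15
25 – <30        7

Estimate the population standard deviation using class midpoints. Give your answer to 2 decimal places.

Midpoints: 12.5, 17.5, 22.5, 27.5
n = 37, Σfm = 752.5, mean = 20.3378
Σfm² = 16281.25
Σf(m − x̄)² = Σfm² − (Σfm)²/n = 16281.25 − 752.5²/37 = 977.0270
Population variance = 977.0270 / 37 = 26.4061
Standard deviation = √26.4061 = 5.1387

5.14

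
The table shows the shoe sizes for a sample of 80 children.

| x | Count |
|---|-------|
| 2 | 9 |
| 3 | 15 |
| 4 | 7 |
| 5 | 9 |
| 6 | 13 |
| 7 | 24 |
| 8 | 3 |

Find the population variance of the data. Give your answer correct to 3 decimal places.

3.544

Values: 2, 3, 4, 5, 6, 7, 8
n = 80, Σfx = 406, mean = 5.0750
Σfx² = 2344
Σf(x − x̄)² = Σfx² − (Σfx)²/n = 2344 − 406²/80 = 283.5500
Population variance = 283.5500 / 80 = 3.5444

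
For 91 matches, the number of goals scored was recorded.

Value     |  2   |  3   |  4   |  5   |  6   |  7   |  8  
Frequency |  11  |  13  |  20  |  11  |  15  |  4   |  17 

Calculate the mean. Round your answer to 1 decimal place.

4.9

Values: 2, 3, 4, 5, 6, 7, 8
Σfx = 11×2 + 13×3 + 20×4 + 11×5 + 15×6 + 4×7 + 17×8 = 450
n = Σf = 91
Mean = 450 / 91 = 4.9451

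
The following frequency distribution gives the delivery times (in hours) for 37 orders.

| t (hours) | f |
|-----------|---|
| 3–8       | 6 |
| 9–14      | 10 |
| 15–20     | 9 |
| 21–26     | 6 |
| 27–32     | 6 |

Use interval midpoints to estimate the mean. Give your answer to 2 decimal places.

Midpoints: 5.5, 11.5, 17.5, 23.5, 29.5
Σfm = 6×5.5 + 10×11.5 + 9×17.5 + 6×23.5 + 6×29.5 = 623.5
n = Σf = 37
Mean = 623.5 / 37 = 16.8514

16.85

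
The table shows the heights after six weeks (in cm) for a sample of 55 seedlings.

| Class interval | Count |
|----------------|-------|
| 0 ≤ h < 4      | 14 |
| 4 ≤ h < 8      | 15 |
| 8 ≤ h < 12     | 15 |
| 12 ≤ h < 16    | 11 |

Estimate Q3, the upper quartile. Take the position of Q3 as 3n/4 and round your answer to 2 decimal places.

11.27

Cumulative frequencies: 14, 29, 44, 55
n = 55; position = 3n/4 = 41.25.
This falls in the class 8 ≤ h < 12: L = 8, F = 29, f = 15, h = 4.
Upper quartile ≈ 8 + ((41.25 − 29) / 15) × 4 = 11.2667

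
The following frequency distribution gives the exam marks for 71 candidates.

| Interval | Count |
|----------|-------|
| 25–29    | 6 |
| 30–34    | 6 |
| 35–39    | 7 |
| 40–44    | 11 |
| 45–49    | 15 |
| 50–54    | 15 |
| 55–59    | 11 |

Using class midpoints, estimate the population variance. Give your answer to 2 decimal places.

Midpoints: 27, 32, 37, 42, 47, 52, 57
n = 71, Σfm = 3187, mean = 44.8873
Σfm² = 148939
Σf(m − x̄)² = Σfm² − (Σfm)²/n = 148939 − 3187²/71 = 5883.0986
Population variance = 5883.0986 / 71 = 82.8605

82.86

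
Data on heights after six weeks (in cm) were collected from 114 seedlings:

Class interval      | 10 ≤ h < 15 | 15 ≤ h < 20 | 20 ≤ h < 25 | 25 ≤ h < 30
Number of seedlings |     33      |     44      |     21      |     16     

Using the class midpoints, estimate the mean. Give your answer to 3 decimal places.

18.377

Midpoints: 12.5, 17.5, 22.5, 27.5
Σfm = 33×12.5 + 44×17.5 + 21×22.5 + 16×27.5 = 2095
n = Σf = 114
Mean = 2095 / 114 = 18.3772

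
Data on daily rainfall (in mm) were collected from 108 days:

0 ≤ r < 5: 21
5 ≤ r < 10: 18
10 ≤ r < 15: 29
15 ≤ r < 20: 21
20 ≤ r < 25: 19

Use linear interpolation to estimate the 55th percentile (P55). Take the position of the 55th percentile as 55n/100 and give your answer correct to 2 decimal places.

Cumulative frequencies: 21, 39, 68, 89, 108
n = 108; position = 55n/100 = 59.4.
This falls in the class 10 ≤ r < 15: L = 10, F = 39, f = 29, h = 5.
55th percentile ≈ 10 + ((59.4 − 39) / 29) × 5 = 13.5172

13.52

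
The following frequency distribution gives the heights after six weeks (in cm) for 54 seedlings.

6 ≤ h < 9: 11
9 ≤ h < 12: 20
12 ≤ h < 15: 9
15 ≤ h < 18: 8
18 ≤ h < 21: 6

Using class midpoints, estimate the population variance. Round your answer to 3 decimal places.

Midpoints: 7.5, 10.5, 13.5, 16.5, 19.5
n = 54, Σfm = 663, mean = 12.2778
Σfm² = 8923.5
Σf(m − x̄)² = Σfm² − (Σfm)²/n = 8923.5 − 663²/54 = 783.3333
Population variance = 783.3333 / 54 = 14.5062

14.506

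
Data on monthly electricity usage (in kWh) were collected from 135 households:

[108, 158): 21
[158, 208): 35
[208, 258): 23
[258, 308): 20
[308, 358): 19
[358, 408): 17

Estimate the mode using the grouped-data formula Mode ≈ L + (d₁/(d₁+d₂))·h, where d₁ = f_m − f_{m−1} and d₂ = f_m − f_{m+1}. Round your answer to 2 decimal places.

Modal class: [158, 208) (highest frequency 35).
d₁ = 35 − 21 = 14, d₂ = 35 − 23 = 12
Mode ≈ 158 + (14/(14+12)) × 50 = 158 + 26.9231 = 184.9231

184.92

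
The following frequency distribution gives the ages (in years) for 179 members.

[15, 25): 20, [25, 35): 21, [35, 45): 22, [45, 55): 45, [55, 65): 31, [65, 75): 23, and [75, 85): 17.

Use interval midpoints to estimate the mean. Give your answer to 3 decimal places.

50.223

Midpoints: 20, 30, 40, 50, 60, 70, 80
Σfm = 20×20 + 21×30 + 22×40 + 45×50 + 31×60 + 23×70 + 17×80 = 8990
n = Σf = 179
Mean = 8990 / 179 = 50.2235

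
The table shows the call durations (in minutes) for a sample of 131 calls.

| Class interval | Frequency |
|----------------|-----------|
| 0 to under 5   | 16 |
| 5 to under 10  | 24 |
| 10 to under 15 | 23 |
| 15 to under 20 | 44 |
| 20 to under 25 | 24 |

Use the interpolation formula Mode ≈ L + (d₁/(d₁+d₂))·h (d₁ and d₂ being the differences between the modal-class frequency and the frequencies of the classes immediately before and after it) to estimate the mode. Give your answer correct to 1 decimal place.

17.6

Modal class: 15 to under 20 (highest frequency 44).
d₁ = 44 − 23 = 21, d₂ = 44 − 24 = 20
Mode ≈ 15 + (21/(21+20)) × 5 = 15 + 2.5610 = 17.5610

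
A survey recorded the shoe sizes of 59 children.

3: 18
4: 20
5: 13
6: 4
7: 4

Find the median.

Cumulative frequencies: 18, 38, 51, 55, 59
n = 59, so the median is the value in position (n+1)/2 = 30.
Position 30 falls at value 4.

4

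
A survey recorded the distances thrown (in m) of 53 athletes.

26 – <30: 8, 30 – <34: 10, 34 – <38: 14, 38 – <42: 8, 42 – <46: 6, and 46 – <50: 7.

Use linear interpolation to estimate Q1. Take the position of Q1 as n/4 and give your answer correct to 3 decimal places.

32.100

Cumulative frequencies: 8, 18, 32, 40, 46, 53
n = 53; position = n/4 = 13.25.
This falls in the class 30 – <34: L = 30, F = 8, f = 10, h = 4.
Lower quartile ≈ 30 + ((13.25 − 8) / 10) × 4 = 32.1000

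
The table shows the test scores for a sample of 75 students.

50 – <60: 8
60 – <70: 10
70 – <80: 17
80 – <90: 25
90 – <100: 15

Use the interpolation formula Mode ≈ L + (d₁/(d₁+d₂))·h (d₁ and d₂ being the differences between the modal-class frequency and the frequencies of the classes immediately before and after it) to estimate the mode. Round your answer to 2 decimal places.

84.44

Modal class: 80 – <90 (highest frequency 25).
d₁ = 25 − 17 = 8, d₂ = 25 − 15 = 10
Mode ≈ 80 + (8/(8+10)) × 10 = 80 + 4.4444 = 84.4444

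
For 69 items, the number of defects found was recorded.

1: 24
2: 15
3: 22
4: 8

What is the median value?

2

Cumulative frequencies: 24, 39, 61, 69
n = 69, so the median is the value in position (n+1)/2 = 35.
Position 35 falls at value 2.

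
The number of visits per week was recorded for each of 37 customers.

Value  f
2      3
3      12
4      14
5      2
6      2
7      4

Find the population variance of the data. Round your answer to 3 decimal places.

Values: 2, 3, 4, 5, 6, 7
n = 37, Σfx = 148, mean = 4.0000
Σfx² = 662
Σf(x − x̄)² = Σfx² − (Σfx)²/n = 662 − 148²/37 = 70.0000
Population variance = 70.0000 / 37 = 1.8919

1.892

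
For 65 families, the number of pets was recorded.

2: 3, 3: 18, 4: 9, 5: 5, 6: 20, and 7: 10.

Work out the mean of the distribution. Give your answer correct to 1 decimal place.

4.8

Values: 2, 3, 4, 5, 6, 7
Σfx = 3×2 + 18×3 + 9×4 + 5×5 + 20×6 + 10×7 = 311
n = Σf = 65
Mean = 311 / 65 = 4.7846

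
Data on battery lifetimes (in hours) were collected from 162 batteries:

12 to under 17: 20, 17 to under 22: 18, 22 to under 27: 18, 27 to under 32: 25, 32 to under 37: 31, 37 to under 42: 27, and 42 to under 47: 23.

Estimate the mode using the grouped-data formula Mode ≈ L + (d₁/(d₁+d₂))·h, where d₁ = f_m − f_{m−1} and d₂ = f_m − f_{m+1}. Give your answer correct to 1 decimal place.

35.0

Modal class: 32 to under 37 (highest frequency 31).
d₁ = 31 − 25 = 6, d₂ = 31 − 27 = 4
Mode ≈ 32 + (6/(6+4)) × 5 = 32 + 3.0000 = 35.0000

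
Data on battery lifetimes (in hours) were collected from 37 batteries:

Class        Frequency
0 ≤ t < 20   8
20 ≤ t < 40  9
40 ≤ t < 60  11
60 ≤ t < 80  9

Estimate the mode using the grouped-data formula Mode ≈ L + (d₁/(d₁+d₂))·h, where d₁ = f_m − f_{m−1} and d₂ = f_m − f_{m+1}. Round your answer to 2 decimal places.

Modal class: 40 ≤ t < 60 (highest frequency 11).
d₁ = 11 − 9 = 2, d₂ = 11 − 9 = 2
Mode ≈ 40 + (2/(2+2)) × 20 = 40 + 10.0000 = 50.0000

50.00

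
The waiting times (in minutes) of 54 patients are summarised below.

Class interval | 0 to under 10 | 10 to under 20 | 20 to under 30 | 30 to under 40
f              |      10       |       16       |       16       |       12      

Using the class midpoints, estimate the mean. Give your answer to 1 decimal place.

20.6

Midpoints: 5, 15, 25, 35
Σfm = 10×5 + 16×15 + 16×25 + 12×35 = 1110
n = Σf = 54
Mean = 1110 / 54 = 20.5556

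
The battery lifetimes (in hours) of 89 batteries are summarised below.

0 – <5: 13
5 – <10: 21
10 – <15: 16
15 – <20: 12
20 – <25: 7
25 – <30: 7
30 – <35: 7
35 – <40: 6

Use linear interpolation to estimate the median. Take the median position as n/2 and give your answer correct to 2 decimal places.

13.28

Cumulative frequencies: 13, 34, 50, 62, 69, 76, 83, 89
n = 89; position = n/2 = 44.5.
This falls in the class 10 – <15: L = 10, F = 34, f = 16, h = 5.
Median ≈ 10 + ((44.5 − 34) / 16) × 5 = 13.2812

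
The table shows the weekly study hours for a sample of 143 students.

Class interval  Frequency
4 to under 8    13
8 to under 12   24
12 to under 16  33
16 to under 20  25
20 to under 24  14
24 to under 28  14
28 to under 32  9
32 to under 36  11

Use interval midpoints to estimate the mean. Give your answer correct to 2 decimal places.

Midpoints: 6, 10, 14, 18, 22, 26, 30, 34
Σfm = 13×6 + 24×10 + 33×14 + 25×18 + 14×22 + 14×26 + 9×30 + 11×34 = 2546
n = Σf = 143
Mean = 2546 / 143 = 17.8042

17.80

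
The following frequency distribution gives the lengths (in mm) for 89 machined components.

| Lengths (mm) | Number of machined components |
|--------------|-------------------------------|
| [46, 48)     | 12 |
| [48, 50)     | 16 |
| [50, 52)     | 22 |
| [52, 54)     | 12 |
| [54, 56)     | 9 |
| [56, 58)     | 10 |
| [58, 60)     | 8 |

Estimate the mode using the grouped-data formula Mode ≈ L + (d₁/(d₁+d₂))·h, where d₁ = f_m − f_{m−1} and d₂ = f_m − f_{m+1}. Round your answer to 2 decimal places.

50.75

Modal class: [50, 52) (highest frequency 22).
d₁ = 22 − 16 = 6, d₂ = 22 − 12 = 10
Mode ≈ 50 + (6/(6+10)) × 2 = 50 + 0.7500 = 50.7500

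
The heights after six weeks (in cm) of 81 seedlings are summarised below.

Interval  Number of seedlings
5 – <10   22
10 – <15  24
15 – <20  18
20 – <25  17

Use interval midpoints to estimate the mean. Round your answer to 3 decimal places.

14.352

Midpoints: 7.5, 12.5, 17.5, 22.5
Σfm = 22×7.5 + 24×12.5 + 18×17.5 + 17×22.5 = 1162.5
n = Σf = 81
Mean = 1162.5 / 81 = 14.3519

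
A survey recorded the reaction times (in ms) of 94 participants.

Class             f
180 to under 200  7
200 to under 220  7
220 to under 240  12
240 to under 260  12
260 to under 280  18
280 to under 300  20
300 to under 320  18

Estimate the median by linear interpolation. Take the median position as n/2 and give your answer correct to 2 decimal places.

Cumulative frequencies: 7, 14, 26, 38, 56, 76, 94
n = 94; position = n/2 = 47.
This falls in the class 260 to under 280: L = 260, F = 38, f = 18, h = 20.
Median ≈ 260 + ((47 − 38) / 18) × 20 = 270.0000

270.00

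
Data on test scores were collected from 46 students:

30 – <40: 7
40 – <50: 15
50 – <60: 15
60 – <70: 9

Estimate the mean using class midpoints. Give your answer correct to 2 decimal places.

Midpoints: 35, 45, 55, 65
Σfm = 7×35 + 15×45 + 15×55 + 9×65 = 2330
n = Σf = 46
Mean = 2330 / 46 = 50.6522

50.65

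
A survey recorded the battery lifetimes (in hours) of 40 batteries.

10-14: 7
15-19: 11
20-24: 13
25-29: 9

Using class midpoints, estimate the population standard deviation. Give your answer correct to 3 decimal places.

Midpoints: 12, 17, 22, 27
n = 40, Σfm = 800, mean = 20.0000
Σfm² = 17040
Σf(m − x̄)² = Σfm² − (Σfm)²/n = 17040 − 800²/40 = 1040.0000
Population variance = 1040.0000 / 40 = 26.0000
Standard deviation = √26.0000 = 5.0990

5.099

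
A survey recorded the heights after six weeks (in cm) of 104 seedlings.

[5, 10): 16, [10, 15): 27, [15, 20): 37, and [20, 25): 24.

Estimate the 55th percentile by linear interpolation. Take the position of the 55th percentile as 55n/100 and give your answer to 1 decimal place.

Cumulative frequencies: 16, 43, 80, 104
n = 104; position = 55n/100 = 57.2.
This falls in the class [15, 20): L = 15, F = 43, f = 37, h = 5.
55th percentile ≈ 15 + ((57.2 − 43) / 37) × 5 = 16.9189

16.9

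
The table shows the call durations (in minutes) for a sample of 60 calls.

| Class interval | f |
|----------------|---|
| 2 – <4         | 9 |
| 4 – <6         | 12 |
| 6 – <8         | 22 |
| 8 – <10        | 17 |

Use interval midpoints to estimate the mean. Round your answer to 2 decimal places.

6.57

Midpoints: 3, 5, 7, 9
Σfm = 9×3 + 12×5 + 22×7 + 17×9 = 394
n = Σf = 60
Mean = 394 / 60 = 6.5667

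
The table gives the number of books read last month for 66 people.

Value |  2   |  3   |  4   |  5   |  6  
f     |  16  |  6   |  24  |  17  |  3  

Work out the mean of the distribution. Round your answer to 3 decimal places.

Values: 2, 3, 4, 5, 6
Σfx = 16×2 + 6×3 + 24×4 + 17×5 + 3×6 = 249
n = Σf = 66
Mean = 249 / 66 = 3.7727

3.773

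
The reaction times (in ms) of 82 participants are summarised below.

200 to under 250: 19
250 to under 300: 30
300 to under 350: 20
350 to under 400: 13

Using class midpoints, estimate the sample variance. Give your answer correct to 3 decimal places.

2534.252

Midpoints: 225, 275, 325, 375
n = 82, Σfm = 23900, mean = 291.4634
Σfm² = 7171250
Σf(m − x̄)² = Σfm² − (Σfm)²/n = 7171250 − 23900²/82 = 205274.3902
Sample variance = 205274.3902 / 81 = 2534.2517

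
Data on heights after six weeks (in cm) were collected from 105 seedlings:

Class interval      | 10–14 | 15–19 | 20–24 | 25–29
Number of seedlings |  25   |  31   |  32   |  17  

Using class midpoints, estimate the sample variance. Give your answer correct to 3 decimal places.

26.200

Midpoints: 12, 17, 22, 27
n = 105, Σfm = 1990, mean = 18.9524
Σfm² = 40440
Σf(m − x̄)² = Σfm² − (Σfm)²/n = 40440 − 1990²/105 = 2724.7619
Sample variance = 2724.7619 / 104 = 26.1996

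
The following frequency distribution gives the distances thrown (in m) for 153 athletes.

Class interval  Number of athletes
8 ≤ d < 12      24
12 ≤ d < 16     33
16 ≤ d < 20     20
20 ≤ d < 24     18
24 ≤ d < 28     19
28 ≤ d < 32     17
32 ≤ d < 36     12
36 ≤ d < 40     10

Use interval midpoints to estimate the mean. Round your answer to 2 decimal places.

Midpoints: 10, 14, 18, 22, 26, 30, 34, 38
Σfm = 24×10 + 33×14 + 20×18 + 18×22 + 19×26 + 17×30 + 12×34 + 10×38 = 3250
n = Σf = 153
Mean = 3250 / 153 = 21.2418

21.24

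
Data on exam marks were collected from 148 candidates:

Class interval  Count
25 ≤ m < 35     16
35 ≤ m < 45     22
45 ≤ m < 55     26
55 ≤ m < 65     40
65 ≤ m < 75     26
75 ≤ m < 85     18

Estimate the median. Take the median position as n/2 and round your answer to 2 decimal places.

57.50

Cumulative frequencies: 16, 38, 64, 104, 130, 148
n = 148; position = n/2 = 74.
This falls in the class 55 ≤ m < 65: L = 55, F = 64, f = 40, h = 10.
Median ≈ 55 + ((74 − 64) / 40) × 10 = 57.5000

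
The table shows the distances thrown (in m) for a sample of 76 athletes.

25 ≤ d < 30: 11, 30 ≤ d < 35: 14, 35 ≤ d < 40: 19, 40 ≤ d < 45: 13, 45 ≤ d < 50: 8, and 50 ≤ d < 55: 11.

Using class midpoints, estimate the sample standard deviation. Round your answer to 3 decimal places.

Midpoints: 27.5, 32.5, 37.5, 42.5, 47.5, 52.5
n = 76, Σfm = 2980, mean = 39.2105
Σfm² = 121675
Σf(m − x̄)² = Σfm² − (Σfm)²/n = 121675 − 2980²/76 = 4827.6316
Sample variance = 4827.6316 / 75 = 64.3684
Standard deviation = √64.3684 = 8.0230

8.023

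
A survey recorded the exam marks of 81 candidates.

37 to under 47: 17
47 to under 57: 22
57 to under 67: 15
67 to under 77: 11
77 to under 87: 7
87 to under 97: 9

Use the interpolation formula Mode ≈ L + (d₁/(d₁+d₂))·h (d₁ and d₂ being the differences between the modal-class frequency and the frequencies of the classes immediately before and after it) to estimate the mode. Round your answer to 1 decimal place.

51.2

Modal class: 47 to under 57 (highest frequency 22).
d₁ = 22 − 17 = 5, d₂ = 22 − 15 = 7
Mode ≈ 47 + (5/(5+7)) × 10 = 47 + 4.1667 = 51.1667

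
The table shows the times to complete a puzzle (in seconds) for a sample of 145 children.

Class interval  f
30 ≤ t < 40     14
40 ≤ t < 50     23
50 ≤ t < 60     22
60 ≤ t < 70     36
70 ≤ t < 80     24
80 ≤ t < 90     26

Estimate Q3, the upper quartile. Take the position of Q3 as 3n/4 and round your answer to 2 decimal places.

Cumulative frequencies: 14, 37, 59, 95, 119, 145
n = 145; position = 3n/4 = 108.75.
This falls in the class 70 ≤ t < 80: L = 70, F = 95, f = 24, h = 10.
Upper quartile ≈ 70 + ((108.75 − 95) / 24) × 10 = 75.7292

75.73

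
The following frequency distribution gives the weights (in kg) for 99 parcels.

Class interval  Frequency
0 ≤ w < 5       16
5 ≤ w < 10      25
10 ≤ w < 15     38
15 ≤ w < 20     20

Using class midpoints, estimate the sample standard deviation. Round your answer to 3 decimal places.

Midpoints: 2.5, 7.5, 12.5, 17.5
n = 99, Σfm = 1052.5, mean = 10.6313
Σfm² = 13568.75
Σf(m − x̄)² = Σfm² − (Σfm)²/n = 13568.75 − 1052.5²/99 = 2379.2929
Sample variance = 2379.2929 / 98 = 24.2785
Standard deviation = √24.2785 = 4.9273

4.927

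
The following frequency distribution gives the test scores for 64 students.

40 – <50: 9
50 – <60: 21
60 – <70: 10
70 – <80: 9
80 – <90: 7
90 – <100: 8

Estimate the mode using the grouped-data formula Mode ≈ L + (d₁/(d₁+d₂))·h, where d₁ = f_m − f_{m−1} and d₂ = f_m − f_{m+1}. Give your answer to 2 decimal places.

Modal class: 50 – <60 (highest frequency 21).
d₁ = 21 − 9 = 12, d₂ = 21 − 10 = 11
Mode ≈ 50 + (12/(12+11)) × 10 = 50 + 5.2174 = 55.2174

55.22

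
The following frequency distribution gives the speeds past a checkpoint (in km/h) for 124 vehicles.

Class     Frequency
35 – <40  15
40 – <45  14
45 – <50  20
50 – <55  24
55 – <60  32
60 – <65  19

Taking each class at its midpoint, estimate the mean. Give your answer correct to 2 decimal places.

51.57

Midpoints: 37.5, 42.5, 47.5, 52.5, 57.5, 62.5
Σfm = 15×37.5 + 14×42.5 + 20×47.5 + 24×52.5 + 32×57.5 + 19×62.5 = 6395
n = Σf = 124
Mean = 6395 / 124 = 51.5726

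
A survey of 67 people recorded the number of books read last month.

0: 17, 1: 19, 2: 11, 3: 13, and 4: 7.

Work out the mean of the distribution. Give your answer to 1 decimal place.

Values: 0, 1, 2, 3, 4
Σfx = 17×0 + 19×1 + 11×2 + 13×3 + 7×4 = 108
n = Σf = 67
Mean = 108 / 67 = 1.6119

1.6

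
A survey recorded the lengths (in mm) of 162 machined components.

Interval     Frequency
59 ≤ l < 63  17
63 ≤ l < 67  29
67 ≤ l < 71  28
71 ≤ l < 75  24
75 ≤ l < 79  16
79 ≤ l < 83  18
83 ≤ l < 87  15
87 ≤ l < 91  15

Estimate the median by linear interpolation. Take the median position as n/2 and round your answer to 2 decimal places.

Cumulative frequencies: 17, 46, 74, 98, 114, 132, 147, 162
n = 162; position = n/2 = 81.
This falls in the class 71 ≤ l < 75: L = 71, F = 74, f = 24, h = 4.
Median ≈ 71 + ((81 − 74) / 24) × 4 = 72.1667

72.17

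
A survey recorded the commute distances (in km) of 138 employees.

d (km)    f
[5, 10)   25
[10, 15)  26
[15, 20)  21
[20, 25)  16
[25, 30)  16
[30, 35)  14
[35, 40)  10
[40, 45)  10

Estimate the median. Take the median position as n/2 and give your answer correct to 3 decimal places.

Cumulative frequencies: 25, 51, 72, 88, 104, 118, 128, 138
n = 138; position = n/2 = 69.
This falls in the class [15, 20): L = 15, F = 51, f = 21, h = 5.
Median ≈ 15 + ((69 − 51) / 21) × 5 = 19.2857

19.286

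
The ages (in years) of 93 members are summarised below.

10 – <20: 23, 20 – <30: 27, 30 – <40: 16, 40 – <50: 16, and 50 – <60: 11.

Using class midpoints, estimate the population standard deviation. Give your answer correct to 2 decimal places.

13.35

Midpoints: 15, 25, 35, 45, 55
n = 93, Σfm = 2905, mean = 31.2366
Σfm² = 107325
Σf(m − x̄)² = Σfm² − (Σfm)²/n = 107325 − 2905²/93 = 16582.7957
Population variance = 16582.7957 / 93 = 178.3096
Standard deviation = √178.3096 = 13.3533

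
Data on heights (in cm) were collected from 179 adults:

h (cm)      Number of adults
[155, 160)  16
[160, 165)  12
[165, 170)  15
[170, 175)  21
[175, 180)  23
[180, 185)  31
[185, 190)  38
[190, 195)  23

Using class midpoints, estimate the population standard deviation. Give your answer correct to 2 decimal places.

Midpoints: 157.5, 162.5, 167.5, 172.5, 177.5, 182.5, 187.5, 192.5
n = 179, Σfm = 31897.5, mean = 178.1983
Σfm² = 5704868.75
Σf(m − x̄)² = Σfm² − (Σfm)²/n = 5704868.75 − 31897.5²/179 = 20787.7095
Population variance = 20787.7095 / 179 = 116.1325
Standard deviation = √116.1325 = 10.7765

10.78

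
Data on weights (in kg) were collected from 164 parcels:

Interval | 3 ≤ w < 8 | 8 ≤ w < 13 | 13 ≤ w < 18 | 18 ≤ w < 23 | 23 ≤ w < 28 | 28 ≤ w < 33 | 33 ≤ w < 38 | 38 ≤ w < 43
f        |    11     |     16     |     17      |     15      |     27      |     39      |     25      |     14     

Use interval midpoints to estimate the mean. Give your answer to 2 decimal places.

25.20

Midpoints: 5.5, 10.5, 15.5, 20.5, 25.5, 30.5, 35.5, 40.5
Σfm = 11×5.5 + 16×10.5 + 17×15.5 + 15×20.5 + 27×25.5 + 39×30.5 + 25×35.5 + 14×40.5 = 4132
n = Σf = 164
Mean = 4132 / 164 = 25.1951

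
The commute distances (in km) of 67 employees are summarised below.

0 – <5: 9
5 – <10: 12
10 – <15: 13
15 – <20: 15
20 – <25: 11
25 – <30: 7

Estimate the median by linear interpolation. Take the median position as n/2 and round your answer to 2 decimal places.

Cumulative frequencies: 9, 21, 34, 49, 60, 67
n = 67; position = n/2 = 33.5.
This falls in the class 10 – <15: L = 10, F = 21, f = 13, h = 5.
Median ≈ 10 + ((33.5 − 21) / 13) × 5 = 14.8077

14.81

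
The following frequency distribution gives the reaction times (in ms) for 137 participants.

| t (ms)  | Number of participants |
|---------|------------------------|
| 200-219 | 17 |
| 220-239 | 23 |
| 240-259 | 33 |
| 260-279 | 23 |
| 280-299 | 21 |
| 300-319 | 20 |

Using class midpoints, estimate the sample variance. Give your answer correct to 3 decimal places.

1012.495

Midpoints: 209.5, 229.5, 249.5, 269.5, 289.5, 309.5
n = 137, Σfm = 35541.5, mean = 259.4270
Σfm² = 9358124.25
Σf(m − x̄)² = Σfm² − (Σfm)²/n = 9358124.25 − 35541.5²/137 = 137699.2701
Sample variance = 137699.2701 / 136 = 1012.4946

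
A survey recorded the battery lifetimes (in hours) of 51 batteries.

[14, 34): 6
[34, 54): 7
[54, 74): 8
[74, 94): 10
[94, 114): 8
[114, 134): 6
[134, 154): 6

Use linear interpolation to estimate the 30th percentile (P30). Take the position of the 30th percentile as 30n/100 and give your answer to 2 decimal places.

59.75

Cumulative frequencies: 6, 13, 21, 31, 39, 45, 51
n = 51; position = 30n/100 = 15.3.
This falls in the class [54, 74): L = 54, F = 13, f = 8, h = 20.
30th percentile ≈ 54 + ((15.3 − 13) / 8) × 20 = 59.7500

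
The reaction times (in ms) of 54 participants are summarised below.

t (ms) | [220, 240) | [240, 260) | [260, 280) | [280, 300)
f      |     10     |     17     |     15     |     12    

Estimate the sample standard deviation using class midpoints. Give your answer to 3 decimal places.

Midpoints: 230, 250, 270, 290
n = 54, Σfm = 14080, mean = 260.7407
Σfm² = 3694200
Σf(m − x̄)² = Σfm² − (Σfm)²/n = 3694200 − 14080²/54 = 22970.3704
Sample variance = 22970.3704 / 53 = 433.4032
Standard deviation = √433.4032 = 20.8183

20.818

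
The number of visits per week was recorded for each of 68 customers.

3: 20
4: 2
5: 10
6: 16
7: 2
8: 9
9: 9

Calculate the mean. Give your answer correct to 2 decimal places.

Values: 3, 4, 5, 6, 7, 8, 9
Σfx = 20×3 + 2×4 + 10×5 + 16×6 + 2×7 + 9×8 + 9×9 = 381
n = Σf = 68
Mean = 381 / 68 = 5.6029

5.60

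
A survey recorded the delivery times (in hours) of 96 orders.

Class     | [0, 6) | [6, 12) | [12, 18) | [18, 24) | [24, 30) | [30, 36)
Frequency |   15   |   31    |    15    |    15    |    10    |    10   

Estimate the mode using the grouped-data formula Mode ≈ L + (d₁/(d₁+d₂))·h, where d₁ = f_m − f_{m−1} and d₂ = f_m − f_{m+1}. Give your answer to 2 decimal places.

9.00

Modal class: [6, 12) (highest frequency 31).
d₁ = 31 − 15 = 16, d₂ = 31 − 15 = 16
Mode ≈ 6 + (16/(16+16)) × 6 = 6 + 3.0000 = 9.0000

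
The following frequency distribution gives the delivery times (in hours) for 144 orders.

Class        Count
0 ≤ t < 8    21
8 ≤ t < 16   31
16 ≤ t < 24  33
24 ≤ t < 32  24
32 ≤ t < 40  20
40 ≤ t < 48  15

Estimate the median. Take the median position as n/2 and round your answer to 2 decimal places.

Cumulative frequencies: 21, 52, 85, 109, 129, 144
n = 144; position = n/2 = 72.
This falls in the class 16 ≤ t < 24: L = 16, F = 52, f = 33, h = 8.
Median ≈ 16 + ((72 − 52) / 33) × 8 = 20.8485

20.85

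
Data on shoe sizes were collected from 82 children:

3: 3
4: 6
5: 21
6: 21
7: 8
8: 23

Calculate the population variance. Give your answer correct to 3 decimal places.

2.076

Values: 3, 4, 5, 6, 7, 8
n = 82, Σfx = 504, mean = 6.1463
Σfx² = 3268
Σf(x − x̄)² = Σfx² − (Σfx)²/n = 3268 − 504²/82 = 170.2439
Population variance = 170.2439 / 82 = 2.0761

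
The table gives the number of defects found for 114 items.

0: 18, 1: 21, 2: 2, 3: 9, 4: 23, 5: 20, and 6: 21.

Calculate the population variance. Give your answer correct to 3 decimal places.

Values: 0, 1, 2, 3, 4, 5, 6
n = 114, Σfx = 370, mean = 3.2456
Σfx² = 1734
Σf(x − x̄)² = Σfx² − (Σfx)²/n = 1734 − 370²/114 = 533.1228
Population variance = 533.1228 / 114 = 4.6765

4.677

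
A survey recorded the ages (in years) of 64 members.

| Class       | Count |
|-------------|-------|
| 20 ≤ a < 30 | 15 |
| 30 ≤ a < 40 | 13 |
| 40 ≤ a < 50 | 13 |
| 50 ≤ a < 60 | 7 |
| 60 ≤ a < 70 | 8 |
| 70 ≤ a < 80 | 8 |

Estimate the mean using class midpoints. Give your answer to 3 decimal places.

45.625

Midpoints: 25, 35, 45, 55, 65, 75
Σfm = 15×25 + 13×35 + 13×45 + 7×55 + 8×65 + 8×75 = 2920
n = Σf = 64
Mean = 2920 / 64 = 45.6250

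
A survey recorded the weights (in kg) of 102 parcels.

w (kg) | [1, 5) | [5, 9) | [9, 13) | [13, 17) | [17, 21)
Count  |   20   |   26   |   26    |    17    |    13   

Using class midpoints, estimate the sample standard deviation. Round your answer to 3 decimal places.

5.187

Midpoints: 3, 7, 11, 15, 19
n = 102, Σfm = 1030, mean = 10.0980
Σfm² = 13118
Σf(m − x̄)² = Σfm² − (Σfm)²/n = 13118 − 1030²/102 = 2717.0196
Sample variance = 2717.0196 / 101 = 26.9012
Standard deviation = √26.9012 = 5.1866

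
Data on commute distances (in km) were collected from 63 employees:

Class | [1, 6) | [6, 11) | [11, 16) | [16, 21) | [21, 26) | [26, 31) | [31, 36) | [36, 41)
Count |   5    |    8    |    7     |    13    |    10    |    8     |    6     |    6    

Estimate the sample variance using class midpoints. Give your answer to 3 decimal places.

105.530

Midpoints: 3.5, 8.5, 13.5, 18.5, 23.5, 28.5, 33.5, 38.5
n = 63, Σfm = 1315.5, mean = 20.8810
Σfm² = 34011.75
Σf(m − x̄)² = Σfm² − (Σfm)²/n = 34011.75 − 1315.5²/63 = 6542.8571
Sample variance = 6542.8571 / 62 = 105.5300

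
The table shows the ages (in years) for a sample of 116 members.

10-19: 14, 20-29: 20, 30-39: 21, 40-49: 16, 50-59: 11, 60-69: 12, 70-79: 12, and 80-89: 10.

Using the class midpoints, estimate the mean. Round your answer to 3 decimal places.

45.190

Midpoints: 14.5, 24.5, 34.5, 44.5, 54.5, 64.5, 74.5, 84.5
Σfm = 14×14.5 + 20×24.5 + 21×34.5 + 16×44.5 + 11×54.5 + 12×64.5 + 12×74.5 + 10×84.5 = 5242
n = Σf = 116
Mean = 5242 / 116 = 45.1897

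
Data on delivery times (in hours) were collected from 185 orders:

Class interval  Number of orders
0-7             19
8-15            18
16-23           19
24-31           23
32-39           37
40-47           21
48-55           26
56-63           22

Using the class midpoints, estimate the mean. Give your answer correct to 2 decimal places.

Midpoints: 3.5, 11.5, 19.5, 27.5, 35.5, 43.5, 51.5, 59.5
Σfm = 19×3.5 + 18×11.5 + 19×19.5 + 23×27.5 + 37×35.5 + 21×43.5 + 26×51.5 + 22×59.5 = 6151.5
n = Σf = 185
Mean = 6151.5 / 185 = 33.2514

33.25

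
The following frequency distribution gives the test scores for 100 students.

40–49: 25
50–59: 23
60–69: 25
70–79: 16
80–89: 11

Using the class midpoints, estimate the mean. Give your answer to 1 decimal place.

61.0

Midpoints: 44.5, 54.5, 64.5, 74.5, 84.5
Σfm = 25×44.5 + 23×54.5 + 25×64.5 + 16×74.5 + 11×84.5 = 6100
n = Σf = 100
Mean = 6100 / 100 = 61.0000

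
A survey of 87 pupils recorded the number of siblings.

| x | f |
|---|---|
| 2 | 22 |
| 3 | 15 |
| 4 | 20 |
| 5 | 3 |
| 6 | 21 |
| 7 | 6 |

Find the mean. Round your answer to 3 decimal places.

Values: 2, 3, 4, 5, 6, 7
Σfx = 22×2 + 15×3 + 20×4 + 3×5 + 21×6 + 6×7 = 352
n = Σf = 87
Mean = 352 / 87 = 4.0460

4.046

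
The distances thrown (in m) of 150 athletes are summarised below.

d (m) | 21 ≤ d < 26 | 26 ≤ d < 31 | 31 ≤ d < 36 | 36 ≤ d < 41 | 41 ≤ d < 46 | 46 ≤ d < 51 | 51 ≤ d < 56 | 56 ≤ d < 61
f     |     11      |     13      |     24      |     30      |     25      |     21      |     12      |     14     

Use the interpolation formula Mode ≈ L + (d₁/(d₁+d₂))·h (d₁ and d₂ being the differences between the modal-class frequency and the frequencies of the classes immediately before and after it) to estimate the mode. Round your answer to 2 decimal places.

38.73

Modal class: 36 ≤ d < 41 (highest frequency 30).
d₁ = 30 − 24 = 6, d₂ = 30 − 25 = 5
Mode ≈ 36 + (6/(6+5)) × 5 = 36 + 2.7273 = 38.7273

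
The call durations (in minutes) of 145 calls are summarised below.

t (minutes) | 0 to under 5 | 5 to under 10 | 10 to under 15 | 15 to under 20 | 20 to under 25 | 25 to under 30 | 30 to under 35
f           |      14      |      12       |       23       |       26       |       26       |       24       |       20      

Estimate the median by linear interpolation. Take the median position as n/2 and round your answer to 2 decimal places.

19.52

Cumulative frequencies: 14, 26, 49, 75, 101, 125, 145
n = 145; position = n/2 = 72.5.
This falls in the class 15 to under 20: L = 15, F = 49, f = 26, h = 5.
Median ≈ 15 + ((72.5 − 49) / 26) × 5 = 19.5192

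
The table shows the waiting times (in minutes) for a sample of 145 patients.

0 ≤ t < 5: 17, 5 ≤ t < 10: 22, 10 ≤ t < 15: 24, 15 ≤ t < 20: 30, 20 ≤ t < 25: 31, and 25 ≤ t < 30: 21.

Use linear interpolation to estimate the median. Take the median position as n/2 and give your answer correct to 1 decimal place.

16.6

Cumulative frequencies: 17, 39, 63, 93, 124, 145
n = 145; position = n/2 = 72.5.
This falls in the class 15 ≤ t < 20: L = 15, F = 63, f = 30, h = 5.
Median ≈ 15 + ((72.5 − 63) / 30) × 5 = 16.5833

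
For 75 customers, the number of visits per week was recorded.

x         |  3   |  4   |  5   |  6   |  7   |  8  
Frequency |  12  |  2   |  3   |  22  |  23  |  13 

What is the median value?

6

Cumulative frequencies: 12, 14, 17, 39, 62, 75
n = 75, so the median is the value in position (n+1)/2 = 38.
Position 38 falls at value 6.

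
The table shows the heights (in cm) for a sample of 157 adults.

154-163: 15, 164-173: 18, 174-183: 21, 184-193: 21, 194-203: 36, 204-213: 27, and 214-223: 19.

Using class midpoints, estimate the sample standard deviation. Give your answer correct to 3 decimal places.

Midpoints: 158.5, 168.5, 178.5, 188.5, 198.5, 208.5, 218.5
n = 157, Σfm = 30044.5, mean = 191.3662
Σfm² = 5802513.25
Σf(m − x̄)² = Σfm² − (Σfm)²/n = 5802513.25 − 30044.5²/157 = 53010.1911
Sample variance = 53010.1911 / 156 = 339.8089
Standard deviation = √339.8089 = 18.4339

18.434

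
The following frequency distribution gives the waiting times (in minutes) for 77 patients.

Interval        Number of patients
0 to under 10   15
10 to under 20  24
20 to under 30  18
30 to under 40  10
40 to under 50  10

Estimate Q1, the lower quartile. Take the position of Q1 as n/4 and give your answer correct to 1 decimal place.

Cumulative frequencies: 15, 39, 57, 67, 77
n = 77; position = n/4 = 19.25.
This falls in the class 10 to under 20: L = 10, F = 15, f = 24, h = 10.
Lower quartile ≈ 10 + ((19.25 − 15) / 24) × 10 = 11.7708

11.8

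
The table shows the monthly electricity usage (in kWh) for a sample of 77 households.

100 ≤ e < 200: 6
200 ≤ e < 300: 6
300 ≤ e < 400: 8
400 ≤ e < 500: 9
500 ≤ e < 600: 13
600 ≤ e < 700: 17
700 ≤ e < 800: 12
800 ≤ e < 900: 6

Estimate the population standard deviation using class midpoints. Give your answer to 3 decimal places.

Midpoints: 150, 250, 350, 450, 550, 650, 750, 850
n = 77, Σfm = 41550, mean = 539.6104
Σfm² = 25512500
Σf(m − x̄)² = Σfm² − (Σfm)²/n = 25512500 − 41550²/77 = 3091688.3117
Population variance = 3091688.3117 / 77 = 40151.7963
Standard deviation = √40151.7963 = 200.3791

200.379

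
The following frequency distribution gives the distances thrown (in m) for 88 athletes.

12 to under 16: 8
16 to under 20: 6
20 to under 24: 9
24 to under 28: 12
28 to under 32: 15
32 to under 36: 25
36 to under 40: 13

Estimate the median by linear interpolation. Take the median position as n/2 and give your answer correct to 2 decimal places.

Cumulative frequencies: 8, 14, 23, 35, 50, 75, 88
n = 88; position = n/2 = 44.
This falls in the class 28 to under 32: L = 28, F = 35, f = 15, h = 4.
Median ≈ 28 + ((44 − 35) / 15) × 4 = 30.4000

30.40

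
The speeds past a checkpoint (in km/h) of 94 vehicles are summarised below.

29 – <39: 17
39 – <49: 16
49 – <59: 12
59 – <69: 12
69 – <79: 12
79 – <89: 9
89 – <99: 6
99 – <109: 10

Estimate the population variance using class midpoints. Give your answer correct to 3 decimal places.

Midpoints: 34, 44, 54, 64, 74, 84, 94, 104
n = 94, Σfm = 5946, mean = 63.2553
Σfm² = 425164
Σf(m − x̄)² = Σfm² − (Σfm)²/n = 425164 − 5946²/94 = 49047.8723
Population variance = 49047.8723 / 94 = 521.7859

521.786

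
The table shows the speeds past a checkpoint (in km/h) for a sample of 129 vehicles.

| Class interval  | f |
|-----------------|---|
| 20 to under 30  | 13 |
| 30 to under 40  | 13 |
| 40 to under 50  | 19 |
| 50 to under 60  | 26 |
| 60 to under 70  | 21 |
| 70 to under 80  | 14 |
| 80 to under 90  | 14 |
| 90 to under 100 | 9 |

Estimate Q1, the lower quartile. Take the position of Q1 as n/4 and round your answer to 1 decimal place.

43.3

Cumulative frequencies: 13, 26, 45, 71, 92, 106, 120, 129
n = 129; position = n/4 = 32.25.
This falls in the class 40 to under 50: L = 40, F = 26, f = 19, h = 10.
Lower quartile ≈ 40 + ((32.25 − 26) / 19) × 10 = 43.2895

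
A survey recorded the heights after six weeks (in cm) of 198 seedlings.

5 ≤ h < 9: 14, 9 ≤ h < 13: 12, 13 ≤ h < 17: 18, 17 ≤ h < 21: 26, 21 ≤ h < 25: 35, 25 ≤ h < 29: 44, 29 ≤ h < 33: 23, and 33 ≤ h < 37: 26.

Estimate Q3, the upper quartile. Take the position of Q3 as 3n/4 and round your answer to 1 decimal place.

Cumulative frequencies: 14, 26, 44, 70, 105, 149, 172, 198
n = 198; position = 3n/4 = 148.5.
This falls in the class 25 ≤ h < 29: L = 25, F = 105, f = 44, h = 4.
Upper quartile ≈ 25 + ((148.5 − 105) / 44) × 4 = 28.9545

29.0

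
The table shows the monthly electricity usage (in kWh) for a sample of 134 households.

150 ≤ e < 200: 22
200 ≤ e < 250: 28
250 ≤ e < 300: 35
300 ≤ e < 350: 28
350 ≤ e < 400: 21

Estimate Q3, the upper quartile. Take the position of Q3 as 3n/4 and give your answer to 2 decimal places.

327.68

Cumulative frequencies: 22, 50, 85, 113, 134
n = 134; position = 3n/4 = 100.5.
This falls in the class 300 ≤ e < 350: L = 300, F = 85, f = 28, h = 50.
Upper quartile ≈ 300 + ((100.5 − 85) / 28) × 50 = 327.6786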